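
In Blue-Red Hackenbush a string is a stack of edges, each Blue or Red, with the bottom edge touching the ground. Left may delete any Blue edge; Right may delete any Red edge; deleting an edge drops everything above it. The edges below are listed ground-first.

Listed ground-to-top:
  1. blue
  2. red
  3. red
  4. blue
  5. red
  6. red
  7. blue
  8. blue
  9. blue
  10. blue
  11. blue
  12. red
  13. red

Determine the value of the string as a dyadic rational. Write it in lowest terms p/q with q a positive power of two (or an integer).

Prefix values for blue red red blue red red blue blue blue blue blue red red via {L|R} + simplicity:
b: Left { 0 }, Right { (no moves) } so simplest 1
br: Left { 0 }, Right { 1 } so simplest 1/2
brr: Left { 0 }, Right { 1/2,1 } so simplest 1/4
brrb: Left { 0,1/4 }, Right { 1/2,1 } so simplest 3/8
brrbr: Left { 0,1/4 }, Right { 3/8,1/2,1 } so simplest 5/16
brrbrr: Left { 0,1/4 }, Right { 5/16,3/8,1/2,1 } so simplest 9/32
brrbrrb: Left { 0,1/4,9/32 }, Right { 5/16,3/8,1/2,1 } so simplest 19/64
brrbrrbb: Left { 0,1/4,9/32,19/64 }, Right { 5/16,3/8,1/2,1 } so simplest 39/128
brrbrrbbb: Left { 0,1/4,9/32,19/64,39/128 }, Right { 5/16,3/8,1/2,1 } so simplest 79/256
brrbrrbbbb: Left { 0,1/4,9/32,19/64,39/128,79/256 }, Right { 5/16,3/8,1/2,1 } so simplest 159/512
brrbrrbbbbb: Left { 0,1/4,9/32,19/64,39/128,79/256,159/512 }, Right { 5/16,3/8,1/2,1 } so simplest 319/1024
brrbrrbbbbbr: Left { 0,1/4,9/32,19/64,39/128,79/256,159/512 }, Right { 319/1024,5/16,3/8,1/2,1 } so simplest 637/2048
brrbrrbbbbbrr: Left { 0,1/4,9/32,19/64,39/128,79/256,159/512 }, Right { 637/2048,319/1024,5/16,3/8,1/2,1 } so simplest 1273/4096

1273/4096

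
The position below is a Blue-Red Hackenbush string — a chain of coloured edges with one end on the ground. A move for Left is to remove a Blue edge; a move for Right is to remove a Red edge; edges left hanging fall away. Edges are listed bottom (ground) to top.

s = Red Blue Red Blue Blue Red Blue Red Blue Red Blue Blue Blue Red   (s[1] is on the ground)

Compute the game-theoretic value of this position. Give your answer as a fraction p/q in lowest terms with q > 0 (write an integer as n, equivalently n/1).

-4771/8192

Prefix values for Red Blue Red Blue Blue Red Blue Red Blue Red Blue Blue Blue Red via {L|R} + simplicity:
edge 1 of 14 (Red): {  | 0 } — -1
edge 2 of 14 (Blue): { -1 | 0 } — -1/2
edge 3 of 14 (Red): { -1 | -1/2 0 } — -3/4
edge 4 of 14 (Blue): { -1 -3/4 | -1/2 0 } — -5/8
edge 5 of 14 (Blue): { -1 -3/4 -5/8 | -1/2 0 } — -9/16
edge 6 of 14 (Red): { -1 -3/4 -5/8 | -9/16 -1/2 0 } — -19/32
edge 7 of 14 (Blue): { -1 -3/4 -5/8 -19/32 | -9/16 -1/2 0 } — -37/64
edge 8 of 14 (Red): { -1 -3/4 -5/8 -19/32 | -37/64 -9/16 -1/2 0 } — -75/128
edge 9 of 14 (Blue): { -1 -3/4 -5/8 -19/32 -75/128 | -37/64 -9/16 -1/2 0 } — -149/256
edge 10 of 14 (Red): { -1 -3/4 -5/8 -19/32 -75/128 | -149/256 -37/64 -9/16 -1/2 0 } — -299/512
edge 11 of 14 (Blue): { -1 -3/4 -5/8 -19/32 -75/128 -299/512 | -149/256 -37/64 -9/16 -1/2 0 } — -597/1024
edge 12 of 14 (Blue): { -1 -3/4 -5/8 -19/32 -75/128 -299/512 -597/1024 | -149/256 -37/64 -9/16 -1/2 0 } — -1193/2048
edge 13 of 14 (Blue): { -1 -3/4 -5/8 -19/32 -75/128 -299/512 -597/1024 -1193/2048 | -149/256 -37/64 -9/16 -1/2 0 } — -2385/4096
edge 14 of 14 (Red): { -1 -3/4 -5/8 -19/32 -75/128 -299/512 -597/1024 -1193/2048 | -2385/4096 -149/256 -37/64 -9/16 -1/2 0 } — -4771/8192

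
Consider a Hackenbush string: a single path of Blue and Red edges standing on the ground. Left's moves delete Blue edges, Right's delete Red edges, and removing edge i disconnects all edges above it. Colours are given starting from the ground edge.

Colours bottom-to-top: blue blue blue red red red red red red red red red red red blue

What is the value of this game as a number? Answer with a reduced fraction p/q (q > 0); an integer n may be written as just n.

8195/4096

Build g(s[:k]) for k = 1..15, string s = blue blue blue red red red red red red red red red red red blue.
g_1 [b]  L=[0]  R=[]  so 1
g_2 [bb]  L=[0,1]  R=[]  so 2
g_3 [bbb]  L=[0,1,2]  R=[]  so 3
g_4 [bbbr]  L=[0,1,2]  R=[3]  so 5/2
g_5 [bbbrr]  L=[0,1,2]  R=[5/2,3]  so 9/4
g_6 [bbbrrr]  L=[0,1,2]  R=[9/4,5/2,3]  so 17/8
g_7 [bbbrrrr]  L=[0,1,2]  R=[17/8,9/4,5/2,3]  so 33/16
g_8 [bbbrrrrr]  L=[0,1,2]  R=[33/16,17/8,9/4,5/2,3]  so 65/32
g_9 [bbbrrrrrr]  L=[0,1,2]  R=[65/32,33/16,17/8,9/4,5/2,3]  so 129/64
g_10 [bbbrrrrrrr]  L=[0,1,2]  R=[129/64,65/32,33/16,17/8,9/4,5/2,3]  so 257/128
g_11 [bbbrrrrrrrr]  L=[0,1,2]  R=[257/128,129/64,65/32,33/16,17/8,9/4,5/2,3]  so 513/256
g_12 [bbbrrrrrrrrr]  L=[0,1,2]  R=[513/256,257/128,129/64,65/32,33/16,17/8,9/4,5/2,3]  so 1025/512
g_13 [bbbrrrrrrrrrr]  L=[0,1,2]  R=[1025/512,513/256,257/128,129/64,65/32,33/16,17/8,9/4,5/2,3]  so 2049/1024
g_14 [bbbrrrrrrrrrrr]  L=[0,1,2]  R=[2049/1024,1025/512,513/256,257/128,129/64,65/32,33/16,17/8,9/4,5/2,3]  so 4097/2048
g_15 [bbbrrrrrrrrrrrb]  L=[0,1,2,4097/2048]  R=[2049/1024,1025/512,513/256,257/128,129/64,65/32,33/16,17/8,9/4,5/2,3]  so 8195/4096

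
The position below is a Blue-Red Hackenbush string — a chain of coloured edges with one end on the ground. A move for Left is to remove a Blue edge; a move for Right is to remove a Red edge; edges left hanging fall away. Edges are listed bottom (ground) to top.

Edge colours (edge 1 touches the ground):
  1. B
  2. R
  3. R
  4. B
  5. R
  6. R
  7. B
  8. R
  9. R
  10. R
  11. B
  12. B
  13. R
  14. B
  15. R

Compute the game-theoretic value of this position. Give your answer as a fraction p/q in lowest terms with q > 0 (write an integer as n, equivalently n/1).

4661/16384

Recurse on prefixes of the 15-edge string B R R B R R B R R R B B R B R:
step 1: add B to get B; options L={ 0 } R={ none } => 1
step 2: add R to get BR; options L={ 0 } R={ 1 } => 1/2
step 3: add R to get BRR; options L={ 0 } R={ 1/2, 1 } => 1/4
step 4: add B to get BRRB; options L={ 0, 1/4 } R={ 1/2, 1 } => 3/8
step 5: add R to get BRRBR; options L={ 0, 1/4 } R={ 3/8, 1/2, 1 } => 5/16
step 6: add R to get BRRBRR; options L={ 0, 1/4 } R={ 5/16, 3/8, 1/2, 1 } => 9/32
step 7: add B to get BRRBRRB; options L={ 0, 1/4, 9/32 } R={ 5/16, 3/8, 1/2, 1 } => 19/64
step 8: add R to get BRRBRRBR; options L={ 0, 1/4, 9/32 } R={ 19/64, 5/16, 3/8, 1/2, 1 } => 37/128
step 9: add R to get BRRBRRBRR; options L={ 0, 1/4, 9/32 } R={ 37/128, 19/64, 5/16, 3/8, 1/2, 1 } => 73/256
step 10: add R to get BRRBRRBRRR; options L={ 0, 1/4, 9/32 } R={ 73/256, 37/128, 19/64, 5/16, 3/8, 1/2, 1 } => 145/512
step 11: add B to get BRRBRRBRRRB; options L={ 0, 1/4, 9/32, 145/512 } R={ 73/256, 37/128, 19/64, 5/16, 3/8, 1/2, 1 } => 291/1024
step 12: add B to get BRRBRRBRRRBB; options L={ 0, 1/4, 9/32, 145/512, 291/1024 } R={ 73/256, 37/128, 19/64, 5/16, 3/8, 1/2, 1 } => 583/2048
step 13: add R to get BRRBRRBRRRBBR; options L={ 0, 1/4, 9/32, 145/512, 291/1024 } R={ 583/2048, 73/256, 37/128, 19/64, 5/16, 3/8, 1/2, 1 } => 1165/4096
step 14: add B to get BRRBRRBRRRBBRB; options L={ 0, 1/4, 9/32, 145/512, 291/1024, 1165/4096 } R={ 583/2048, 73/256, 37/128, 19/64, 5/16, 3/8, 1/2, 1 } => 2331/8192
step 15: add R to get BRRBRRBRRRBBRBR; options L={ 0, 1/4, 9/32, 145/512, 291/1024, 1165/4096 } R={ 2331/8192, 583/2048, 73/256, 37/128, 19/64, 5/16, 3/8, 1/2, 1 } => 4661/16384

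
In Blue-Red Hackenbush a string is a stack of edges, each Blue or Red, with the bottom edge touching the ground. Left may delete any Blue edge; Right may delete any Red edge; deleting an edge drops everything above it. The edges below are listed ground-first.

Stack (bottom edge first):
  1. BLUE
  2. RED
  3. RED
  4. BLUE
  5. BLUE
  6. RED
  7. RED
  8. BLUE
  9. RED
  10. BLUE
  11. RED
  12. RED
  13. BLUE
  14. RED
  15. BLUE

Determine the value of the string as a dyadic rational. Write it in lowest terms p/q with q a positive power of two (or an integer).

6475/16384

Recurse on prefixes of the 15-edge string BLUE RED RED BLUE BLUE RED RED BLUE RED BLUE RED RED BLUE RED BLUE:
edge 1 of 15 (BLUE): { 0 | · } gives 1
edge 2 of 15 (RED): { 0 | 1 } gives 1/2
edge 3 of 15 (RED): { 0 | 1/2 1 } gives 1/4
edge 4 of 15 (BLUE): { 0 1/4 | 1/2 1 } gives 3/8
edge 5 of 15 (BLUE): { 0 1/4 3/8 | 1/2 1 } gives 7/16
edge 6 of 15 (RED): { 0 1/4 3/8 | 7/16 1/2 1 } gives 13/32
edge 7 of 15 (RED): { 0 1/4 3/8 | 13/32 7/16 1/2 1 } gives 25/64
edge 8 of 15 (BLUE): { 0 1/4 3/8 25/64 | 13/32 7/16 1/2 1 } gives 51/128
edge 9 of 15 (RED): { 0 1/4 3/8 25/64 | 51/128 13/32 7/16 1/2 1 } gives 101/256
edge 10 of 15 (BLUE): { 0 1/4 3/8 25/64 101/256 | 51/128 13/32 7/16 1/2 1 } gives 203/512
edge 11 of 15 (RED): { 0 1/4 3/8 25/64 101/256 | 203/512 51/128 13/32 7/16 1/2 1 } gives 405/1024
edge 12 of 15 (RED): { 0 1/4 3/8 25/64 101/256 | 405/1024 203/512 51/128 13/32 7/16 1/2 1 } gives 809/2048
edge 13 of 15 (BLUE): { 0 1/4 3/8 25/64 101/256 809/2048 | 405/1024 203/512 51/128 13/32 7/16 1/2 1 } gives 1619/4096
edge 14 of 15 (RED): { 0 1/4 3/8 25/64 101/256 809/2048 | 1619/4096 405/1024 203/512 51/128 13/32 7/16 1/2 1 } gives 3237/8192
edge 15 of 15 (BLUE): { 0 1/4 3/8 25/64 101/256 809/2048 3237/8192 | 1619/4096 405/1024 203/512 51/128 13/32 7/16 1/2 1 } gives 6475/16384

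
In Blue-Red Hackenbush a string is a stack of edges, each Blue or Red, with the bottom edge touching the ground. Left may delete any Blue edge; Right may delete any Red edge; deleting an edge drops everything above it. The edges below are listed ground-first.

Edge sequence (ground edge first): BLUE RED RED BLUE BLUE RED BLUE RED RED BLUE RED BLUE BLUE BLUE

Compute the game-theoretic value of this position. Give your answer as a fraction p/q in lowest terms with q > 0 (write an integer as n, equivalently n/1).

B: Left { 0 }, Right { ∅ } gives simplest 1
BR: Left { 0 }, Right { 1 } gives simplest 1/2
BRR: Left { 0 }, Right { 1/2; 1 } gives simplest 1/4
BRRB: Left { 0; 1/4 }, Right { 1/2; 1 } gives simplest 3/8
BRRBB: Left { 0; 1/4; 3/8 }, Right { 1/2; 1 } gives simplest 7/16
BRRBBR: Left { 0; 1/4; 3/8 }, Right { 7/16; 1/2; 1 } gives simplest 13/32
BRRBBRB: Left { 0; 1/4; 3/8; 13/32 }, Right { 7/16; 1/2; 1 } gives simplest 27/64
BRRBBRBR: Left { 0; 1/4; 3/8; 13/32 }, Right { 27/64; 7/16; 1/2; 1 } gives simplest 53/128
BRRBBRBRR: Left { 0; 1/4; 3/8; 13/32 }, Right { 53/128; 27/64; 7/16; 1/2; 1 } gives simplest 105/256
BRRBBRBRRB: Left { 0; 1/4; 3/8; 13/32; 105/256 }, Right { 53/128; 27/64; 7/16; 1/2; 1 } gives simplest 211/512
BRRBBRBRRBR: Left { 0; 1/4; 3/8; 13/32; 105/256 }, Right { 211/512; 53/128; 27/64; 7/16; 1/2; 1 } gives simplest 421/1024
BRRBBRBRRBRB: Left { 0; 1/4; 3/8; 13/32; 105/256; 421/1024 }, Right { 211/512; 53/128; 27/64; 7/16; 1/2; 1 } gives simplest 843/2048
BRRBBRBRRBRBB: Left { 0; 1/4; 3/8; 13/32; 105/256; 421/1024; 843/2048 }, Right { 211/512; 53/128; 27/64; 7/16; 1/2; 1 } gives simplest 1687/4096
BRRBBRBRRBRBBB: Left { 0; 1/4; 3/8; 13/32; 105/256; 421/1024; 843/2048; 1687/4096 }, Right { 211/512; 53/128; 27/64; 7/16; 1/2; 1 } gives simplest 3375/8192

3375/8192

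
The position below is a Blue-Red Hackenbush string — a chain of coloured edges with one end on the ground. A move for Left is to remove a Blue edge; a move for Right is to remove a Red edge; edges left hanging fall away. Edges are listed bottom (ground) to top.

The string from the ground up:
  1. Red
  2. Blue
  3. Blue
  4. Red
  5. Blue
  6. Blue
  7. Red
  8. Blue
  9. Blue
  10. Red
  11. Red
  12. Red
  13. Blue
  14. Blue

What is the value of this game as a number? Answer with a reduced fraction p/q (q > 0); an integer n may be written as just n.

1 of 14 · R · max L −∞ · min R 0 ⇒ -1
2 of 14 · RB · max L -1 · min R 0 ⇒ -1/2
3 of 14 · RBB · max L -1/2 · min R 0 ⇒ -1/4
4 of 14 · RBBR · max L -1/2 · min R -1/4 ⇒ -3/8
5 of 14 · RBBRB · max L -3/8 · min R -1/4 ⇒ -5/16
6 of 14 · RBBRBB · max L -5/16 · min R -1/4 ⇒ -9/32
7 of 14 · RBBRBBR · max L -5/16 · min R -9/32 ⇒ -19/64
8 of 14 · RBBRBBRB · max L -19/64 · min R -9/32 ⇒ -37/128
9 of 14 · RBBRBBRBB · max L -37/128 · min R -9/32 ⇒ -73/256
10 of 14 · RBBRBBRBBR · max L -37/128 · min R -73/256 ⇒ -147/512
11 of 14 · RBBRBBRBBRR · max L -37/128 · min R -147/512 ⇒ -295/1024
12 of 14 · RBBRBBRBBRRR · max L -37/128 · min R -295/1024 ⇒ -591/2048
13 of 14 · RBBRBBRBBRRRB · max L -591/2048 · min R -295/1024 ⇒ -1181/4096
14 of 14 · RBBRBBRBBRRRBB · max L -1181/4096 · min R -295/1024 ⇒ -2361/8192

-2361/8192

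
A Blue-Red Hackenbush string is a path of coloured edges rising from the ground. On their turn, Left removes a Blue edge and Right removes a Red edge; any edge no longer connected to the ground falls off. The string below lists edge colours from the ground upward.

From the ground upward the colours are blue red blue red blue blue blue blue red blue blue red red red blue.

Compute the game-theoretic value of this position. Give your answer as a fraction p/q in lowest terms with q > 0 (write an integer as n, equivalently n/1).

12131/16384

edge 1 of 15 (blue): { 0 |  } = 1
edge 2 of 15 (red): { 0 | 1 } = 1/2
edge 3 of 15 (blue): { 0; 1/2 | 1 } = 3/4
edge 4 of 15 (red): { 0; 1/2 | 3/4; 1 } = 5/8
edge 5 of 15 (blue): { 0; 1/2; 5/8 | 3/4; 1 } = 11/16
edge 6 of 15 (blue): { 0; 1/2; 5/8; 11/16 | 3/4; 1 } = 23/32
edge 7 of 15 (blue): { 0; 1/2; 5/8; 11/16; 23/32 | 3/4; 1 } = 47/64
edge 8 of 15 (blue): { 0; 1/2; 5/8; 11/16; 23/32; 47/64 | 3/4; 1 } = 95/128
edge 9 of 15 (red): { 0; 1/2; 5/8; 11/16; 23/32; 47/64 | 95/128; 3/4; 1 } = 189/256
edge 10 of 15 (blue): { 0; 1/2; 5/8; 11/16; 23/32; 47/64; 189/256 | 95/128; 3/4; 1 } = 379/512
edge 11 of 15 (blue): { 0; 1/2; 5/8; 11/16; 23/32; 47/64; 189/256; 379/512 | 95/128; 3/4; 1 } = 759/1024
edge 12 of 15 (red): { 0; 1/2; 5/8; 11/16; 23/32; 47/64; 189/256; 379/512 | 759/1024; 95/128; 3/4; 1 } = 1517/2048
edge 13 of 15 (red): { 0; 1/2; 5/8; 11/16; 23/32; 47/64; 189/256; 379/512 | 1517/2048; 759/1024; 95/128; 3/4; 1 } = 3033/4096
edge 14 of 15 (red): { 0; 1/2; 5/8; 11/16; 23/32; 47/64; 189/256; 379/512 | 3033/4096; 1517/2048; 759/1024; 95/128; 3/4; 1 } = 6065/8192
edge 15 of 15 (blue): { 0; 1/2; 5/8; 11/16; 23/32; 47/64; 189/256; 379/512; 6065/8192 | 3033/4096; 1517/2048; 759/1024; 95/128; 3/4; 1 } = 12131/16384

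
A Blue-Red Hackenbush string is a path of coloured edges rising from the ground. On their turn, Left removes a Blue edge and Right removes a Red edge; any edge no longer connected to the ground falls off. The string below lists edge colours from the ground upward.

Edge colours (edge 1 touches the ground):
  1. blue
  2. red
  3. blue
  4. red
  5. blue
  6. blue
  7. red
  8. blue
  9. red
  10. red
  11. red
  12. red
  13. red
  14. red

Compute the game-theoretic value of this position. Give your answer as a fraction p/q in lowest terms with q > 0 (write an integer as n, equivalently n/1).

g_1 [b]  L=[0]  R=[(no moves)]  => 1
g_2 [br]  L=[0]  R=[1]  => 1/2
g_3 [brb]  L=[0; 1/2]  R=[1]  => 3/4
g_4 [brbr]  L=[0; 1/2]  R=[3/4; 1]  => 5/8
g_5 [brbrb]  L=[0; 1/2; 5/8]  R=[3/4; 1]  => 11/16
g_6 [brbrbb]  L=[0; 1/2; 5/8; 11/16]  R=[3/4; 1]  => 23/32
g_7 [brbrbbr]  L=[0; 1/2; 5/8; 11/16]  R=[23/32; 3/4; 1]  => 45/64
g_8 [brbrbbrb]  L=[0; 1/2; 5/8; 11/16; 45/64]  R=[23/32; 3/4; 1]  => 91/128
g_9 [brbrbbrbr]  L=[0; 1/2; 5/8; 11/16; 45/64]  R=[91/128; 23/32; 3/4; 1]  => 181/256
g_10 [brbrbbrbrr]  L=[0; 1/2; 5/8; 11/16; 45/64]  R=[181/256; 91/128; 23/32; 3/4; 1]  => 361/512
g_11 [brbrbbrbrrr]  L=[0; 1/2; 5/8; 11/16; 45/64]  R=[361/512; 181/256; 91/128; 23/32; 3/4; 1]  => 721/1024
g_12 [brbrbbrbrrrr]  L=[0; 1/2; 5/8; 11/16; 45/64]  R=[721/1024; 361/512; 181/256; 91/128; 23/32; 3/4; 1]  => 1441/2048
g_13 [brbrbbrbrrrrr]  L=[0; 1/2; 5/8; 11/16; 45/64]  R=[1441/2048; 721/1024; 361/512; 181/256; 91/128; 23/32; 3/4; 1]  => 2881/4096
g_14 [brbrbbrbrrrrrr]  L=[0; 1/2; 5/8; 11/16; 45/64]  R=[2881/4096; 1441/2048; 721/1024; 361/512; 181/256; 91/128; 23/32; 3/4; 1]  => 5761/8192

5761/8192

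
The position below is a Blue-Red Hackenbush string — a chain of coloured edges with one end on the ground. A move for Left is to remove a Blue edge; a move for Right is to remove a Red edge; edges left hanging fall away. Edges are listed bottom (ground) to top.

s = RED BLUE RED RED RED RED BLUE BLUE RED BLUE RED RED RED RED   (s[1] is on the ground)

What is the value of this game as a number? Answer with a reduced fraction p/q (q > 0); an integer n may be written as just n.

-7775/8192

R: Left { none }, Right { 0 } so simplest -1
RB: Left { -1 }, Right { 0 } so simplest -1/2
RBR: Left { -1 }, Right { -1/2; 0 } so simplest -3/4
RBRR: Left { -1 }, Right { -3/4; -1/2; 0 } so simplest -7/8
RBRRR: Left { -1 }, Right { -7/8; -3/4; -1/2; 0 } so simplest -15/16
RBRRRR: Left { -1 }, Right { -15/16; -7/8; -3/4; -1/2; 0 } so simplest -31/32
RBRRRRB: Left { -1; -31/32 }, Right { -15/16; -7/8; -3/4; -1/2; 0 } so simplest -61/64
RBRRRRBB: Left { -1; -31/32; -61/64 }, Right { -15/16; -7/8; -3/4; -1/2; 0 } so simplest -121/128
RBRRRRBBR: Left { -1; -31/32; -61/64 }, Right { -121/128; -15/16; -7/8; -3/4; -1/2; 0 } so simplest -243/256
RBRRRRBBRB: Left { -1; -31/32; -61/64; -243/256 }, Right { -121/128; -15/16; -7/8; -3/4; -1/2; 0 } so simplest -485/512
RBRRRRBBRBR: Left { -1; -31/32; -61/64; -243/256 }, Right { -485/512; -121/128; -15/16; -7/8; -3/4; -1/2; 0 } so simplest -971/1024
RBRRRRBBRBRR: Left { -1; -31/32; -61/64; -243/256 }, Right { -971/1024; -485/512; -121/128; -15/16; -7/8; -3/4; -1/2; 0 } so simplest -1943/2048
RBRRRRBBRBRRR: Left { -1; -31/32; -61/64; -243/256 }, Right { -1943/2048; -971/1024; -485/512; -121/128; -15/16; -7/8; -3/4; -1/2; 0 } so simplest -3887/4096
RBRRRRBBRBRRRR: Left { -1; -31/32; -61/64; -243/256 }, Right { -3887/4096; -1943/2048; -971/1024; -485/512; -121/128; -15/16; -7/8; -3/4; -1/2; 0 } so simplest -7775/8192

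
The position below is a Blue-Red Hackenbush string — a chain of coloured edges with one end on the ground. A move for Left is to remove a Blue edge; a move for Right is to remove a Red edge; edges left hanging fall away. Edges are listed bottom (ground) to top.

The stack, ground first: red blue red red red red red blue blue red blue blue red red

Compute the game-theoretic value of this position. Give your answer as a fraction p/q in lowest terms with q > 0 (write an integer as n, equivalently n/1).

r: Left { — }, Right { 0 } ⇒ simplest -1
rb: Left { -1 }, Right { 0 } ⇒ simplest -1/2
rbr: Left { -1 }, Right { -1/2, 0 } ⇒ simplest -3/4
rbrr: Left { -1 }, Right { -3/4, -1/2, 0 } ⇒ simplest -7/8
rbrrr: Left { -1 }, Right { -7/8, -3/4, -1/2, 0 } ⇒ simplest -15/16
rbrrrr: Left { -1 }, Right { -15/16, -7/8, -3/4, -1/2, 0 } ⇒ simplest -31/32
rbrrrrr: Left { -1 }, Right { -31/32, -15/16, -7/8, -3/4, -1/2, 0 } ⇒ simplest -63/64
rbrrrrrb: Left { -1, -63/64 }, Right { -31/32, -15/16, -7/8, -3/4, -1/2, 0 } ⇒ simplest -125/128
rbrrrrrbb: Left { -1, -63/64, -125/128 }, Right { -31/32, -15/16, -7/8, -3/4, -1/2, 0 } ⇒ simplest -249/256
rbrrrrrbbr: Left { -1, -63/64, -125/128 }, Right { -249/256, -31/32, -15/16, -7/8, -3/4, -1/2, 0 } ⇒ simplest -499/512
rbrrrrrbbrb: Left { -1, -63/64, -125/128, -499/512 }, Right { -249/256, -31/32, -15/16, -7/8, -3/4, -1/2, 0 } ⇒ simplest -997/1024
rbrrrrrbbrbb: Left { -1, -63/64, -125/128, -499/512, -997/1024 }, Right { -249/256, -31/32, -15/16, -7/8, -3/4, -1/2, 0 } ⇒ simplest -1993/2048
rbrrrrrbbrbbr: Left { -1, -63/64, -125/128, -499/512, -997/1024 }, Right { -1993/2048, -249/256, -31/32, -15/16, -7/8, -3/4, -1/2, 0 } ⇒ simplest -3987/4096
rbrrrrrbbrbbrr: Left { -1, -63/64, -125/128, -499/512, -997/1024 }, Right { -3987/4096, -1993/2048, -249/256, -31/32, -15/16, -7/8, -3/4, -1/2, 0 } ⇒ simplest -7975/8192

-7975/8192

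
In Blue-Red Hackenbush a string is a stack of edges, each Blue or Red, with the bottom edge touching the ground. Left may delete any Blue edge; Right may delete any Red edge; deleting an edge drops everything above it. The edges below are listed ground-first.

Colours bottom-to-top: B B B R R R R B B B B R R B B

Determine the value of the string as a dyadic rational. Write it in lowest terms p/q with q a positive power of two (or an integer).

step 1: add B to get B; options L={ 0 } R={ (no moves) } ⇒ 1
step 2: add B to get BB; options L={ 0, 1 } R={ (no moves) } ⇒ 2
step 3: add B to get BBB; options L={ 0, 1, 2 } R={ (no moves) } ⇒ 3
step 4: add R to get BBBR; options L={ 0, 1, 2 } R={ 3 } ⇒ 5/2
step 5: add R to get BBBRR; options L={ 0, 1, 2 } R={ 5/2, 3 } ⇒ 9/4
step 6: add R to get BBBRRR; options L={ 0, 1, 2 } R={ 9/4, 5/2, 3 } ⇒ 17/8
step 7: add R to get BBBRRRR; options L={ 0, 1, 2 } R={ 17/8, 9/4, 5/2, 3 } ⇒ 33/16
step 8: add B to get BBBRRRRB; options L={ 0, 1, 2, 33/16 } R={ 17/8, 9/4, 5/2, 3 } ⇒ 67/32
step 9: add B to get BBBRRRRBB; options L={ 0, 1, 2, 33/16, 67/32 } R={ 17/8, 9/4, 5/2, 3 } ⇒ 135/64
step 10: add B to get BBBRRRRBBB; options L={ 0, 1, 2, 33/16, 67/32, 135/64 } R={ 17/8, 9/4, 5/2, 3 } ⇒ 271/128
step 11: add B to get BBBRRRRBBBB; options L={ 0, 1, 2, 33/16, 67/32, 135/64, 271/128 } R={ 17/8, 9/4, 5/2, 3 } ⇒ 543/256
step 12: add R to get BBBRRRRBBBBR; options L={ 0, 1, 2, 33/16, 67/32, 135/64, 271/128 } R={ 543/256, 17/8, 9/4, 5/2, 3 } ⇒ 1085/512
step 13: add R to get BBBRRRRBBBBRR; options L={ 0, 1, 2, 33/16, 67/32, 135/64, 271/128 } R={ 1085/512, 543/256, 17/8, 9/4, 5/2, 3 } ⇒ 2169/1024
step 14: add B to get BBBRRRRBBBBRRB; options L={ 0, 1, 2, 33/16, 67/32, 135/64, 271/128, 2169/1024 } R={ 1085/512, 543/256, 17/8, 9/4, 5/2, 3 } ⇒ 4339/2048
step 15: add B to get BBBRRRRBBBBRRBB; options L={ 0, 1, 2, 33/16, 67/32, 135/64, 271/128, 2169/1024, 4339/2048 } R={ 1085/512, 543/256, 17/8, 9/4, 5/2, 3 } ⇒ 8679/4096

8679/4096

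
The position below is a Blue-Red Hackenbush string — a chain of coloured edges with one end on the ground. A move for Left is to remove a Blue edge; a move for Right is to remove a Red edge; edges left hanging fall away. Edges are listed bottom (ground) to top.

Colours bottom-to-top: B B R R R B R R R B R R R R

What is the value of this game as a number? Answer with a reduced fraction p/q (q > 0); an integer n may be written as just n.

step 1: add B to get B; options L={ 0 } R={ none } → 1
step 2: add B to get BB; options L={ 0 1 } R={ none } → 2
step 3: add R to get BBR; options L={ 0 1 } R={ 2 } → 3/2
step 4: add R to get BBRR; options L={ 0 1 } R={ 3/2 2 } → 5/4
step 5: add R to get BBRRR; options L={ 0 1 } R={ 5/4 3/2 2 } → 9/8
step 6: add B to get BBRRRB; options L={ 0 1 9/8 } R={ 5/4 3/2 2 } → 19/16
step 7: add R to get BBRRRBR; options L={ 0 1 9/8 } R={ 19/16 5/4 3/2 2 } → 37/32
step 8: add R to get BBRRRBRR; options L={ 0 1 9/8 } R={ 37/32 19/16 5/4 3/2 2 } → 73/64
step 9: add R to get BBRRRBRRR; options L={ 0 1 9/8 } R={ 73/64 37/32 19/16 5/4 3/2 2 } → 145/128
step 10: add B to get BBRRRBRRRB; options L={ 0 1 9/8 145/128 } R={ 73/64 37/32 19/16 5/4 3/2 2 } → 291/256
step 11: add R to get BBRRRBRRRBR; options L={ 0 1 9/8 145/128 } R={ 291/256 73/64 37/32 19/16 5/4 3/2 2 } → 581/512
step 12: add R to get BBRRRBRRRBRR; options L={ 0 1 9/8 145/128 } R={ 581/512 291/256 73/64 37/32 19/16 5/4 3/2 2 } → 1161/1024
step 13: add R to get BBRRRBRRRBRRR; options L={ 0 1 9/8 145/128 } R={ 1161/1024 581/512 291/256 73/64 37/32 19/16 5/4 3/2 2 } → 2321/2048
step 14: add R to get BBRRRBRRRBRRRR; options L={ 0 1 9/8 145/128 } R={ 2321/2048 1161/1024 581/512 291/256 73/64 37/32 19/16 5/4 3/2 2 } → 4641/4096

4641/4096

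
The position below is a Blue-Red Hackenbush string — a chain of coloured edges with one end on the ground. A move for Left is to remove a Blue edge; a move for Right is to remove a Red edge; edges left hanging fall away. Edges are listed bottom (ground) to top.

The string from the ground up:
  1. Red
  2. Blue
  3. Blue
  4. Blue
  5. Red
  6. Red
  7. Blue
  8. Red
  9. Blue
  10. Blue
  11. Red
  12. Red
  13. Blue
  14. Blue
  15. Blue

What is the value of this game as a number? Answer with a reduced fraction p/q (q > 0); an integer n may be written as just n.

-3377/16384

Prefix values for Red Blue Blue Blue Red Red Blue Red Blue Blue Red Red Blue Blue Blue via {L|R} + simplicity:
g(R) = { — | 0 } gives -1
g(RB) = { -1 | 0 } gives -1/2
g(RBB) = { -1; -1/2 | 0 } gives -1/4
g(RBBB) = { -1; -1/2; -1/4 | 0 } gives -1/8
g(RBBBR) = { -1; -1/2; -1/4 | -1/8; 0 } gives -3/16
g(RBBBRR) = { -1; -1/2; -1/4 | -3/16; -1/8; 0 } gives -7/32
g(RBBBRRB) = { -1; -1/2; -1/4; -7/32 | -3/16; -1/8; 0 } gives -13/64
g(RBBBRRBR) = { -1; -1/2; -1/4; -7/32 | -13/64; -3/16; -1/8; 0 } gives -27/128
g(RBBBRRBRB) = { -1; -1/2; -1/4; -7/32; -27/128 | -13/64; -3/16; -1/8; 0 } gives -53/256
g(RBBBRRBRBB) = { -1; -1/2; -1/4; -7/32; -27/128; -53/256 | -13/64; -3/16; -1/8; 0 } gives -105/512
g(RBBBRRBRBBR) = { -1; -1/2; -1/4; -7/32; -27/128; -53/256 | -105/512; -13/64; -3/16; -1/8; 0 } gives -211/1024
g(RBBBRRBRBBRR) = { -1; -1/2; -1/4; -7/32; -27/128; -53/256 | -211/1024; -105/512; -13/64; -3/16; -1/8; 0 } gives -423/2048
g(RBBBRRBRBBRRB) = { -1; -1/2; -1/4; -7/32; -27/128; -53/256; -423/2048 | -211/1024; -105/512; -13/64; -3/16; -1/8; 0 } gives -845/4096
g(RBBBRRBRBBRRBB) = { -1; -1/2; -1/4; -7/32; -27/128; -53/256; -423/2048; -845/4096 | -211/1024; -105/512; -13/64; -3/16; -1/8; 0 } gives -1689/8192
g(RBBBRRBRBBRRBBB) = { -1; -1/2; -1/4; -7/32; -27/128; -53/256; -423/2048; -845/4096; -1689/8192 | -211/1024; -105/512; -13/64; -3/16; -1/8; 0 } gives -3377/16384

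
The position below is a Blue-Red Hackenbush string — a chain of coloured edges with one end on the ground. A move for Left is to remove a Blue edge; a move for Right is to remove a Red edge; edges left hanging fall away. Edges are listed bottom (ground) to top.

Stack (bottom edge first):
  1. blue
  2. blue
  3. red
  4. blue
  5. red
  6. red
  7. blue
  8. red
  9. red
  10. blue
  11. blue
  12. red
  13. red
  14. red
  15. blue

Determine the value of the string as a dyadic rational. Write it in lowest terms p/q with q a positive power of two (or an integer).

1 of 15 · b · max L 0 · min R +∞ → 1
2 of 15 · bb · max L 1 · min R +∞ → 2
3 of 15 · bbr · max L 1 · min R 2 → 3/2
4 of 15 · bbrb · max L 3/2 · min R 2 → 7/4
5 of 15 · bbrbr · max L 3/2 · min R 7/4 → 13/8
6 of 15 · bbrbrr · max L 3/2 · min R 13/8 → 25/16
7 of 15 · bbrbrrb · max L 25/16 · min R 13/8 → 51/32
8 of 15 · bbrbrrbr · max L 25/16 · min R 51/32 → 101/64
9 of 15 · bbrbrrbrr · max L 25/16 · min R 101/64 → 201/128
10 of 15 · bbrbrrbrrb · max L 201/128 · min R 101/64 → 403/256
11 of 15 · bbrbrrbrrbb · max L 403/256 · min R 101/64 → 807/512
12 of 15 · bbrbrrbrrbbr · max L 403/256 · min R 807/512 → 1613/1024
13 of 15 · bbrbrrbrrbbrr · max L 403/256 · min R 1613/1024 → 3225/2048
14 of 15 · bbrbrrbrrbbrrr · max L 403/256 · min R 3225/2048 → 6449/4096
15 of 15 · bbrbrrbrrbbrrrb · max L 6449/4096 · min R 3225/2048 → 12899/8192

12899/8192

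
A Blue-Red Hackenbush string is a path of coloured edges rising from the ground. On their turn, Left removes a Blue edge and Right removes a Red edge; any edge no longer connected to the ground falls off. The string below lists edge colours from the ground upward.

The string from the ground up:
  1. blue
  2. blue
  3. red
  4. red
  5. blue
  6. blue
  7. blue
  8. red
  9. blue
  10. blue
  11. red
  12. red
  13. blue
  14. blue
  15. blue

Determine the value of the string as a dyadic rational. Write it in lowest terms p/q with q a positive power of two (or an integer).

11983/8192

val(b) = { 0 | none } gives 1
val(bb) = { 0; 1 | none } gives 2
val(bbr) = { 0; 1 | 2 } gives 3/2
val(bbrr) = { 0; 1 | 3/2; 2 } gives 5/4
val(bbrrb) = { 0; 1; 5/4 | 3/2; 2 } gives 11/8
val(bbrrbb) = { 0; 1; 5/4; 11/8 | 3/2; 2 } gives 23/16
val(bbrrbbb) = { 0; 1; 5/4; 11/8; 23/16 | 3/2; 2 } gives 47/32
val(bbrrbbbr) = { 0; 1; 5/4; 11/8; 23/16 | 47/32; 3/2; 2 } gives 93/64
val(bbrrbbbrb) = { 0; 1; 5/4; 11/8; 23/16; 93/64 | 47/32; 3/2; 2 } gives 187/128
val(bbrrbbbrbb) = { 0; 1; 5/4; 11/8; 23/16; 93/64; 187/128 | 47/32; 3/2; 2 } gives 375/256
val(bbrrbbbrbbr) = { 0; 1; 5/4; 11/8; 23/16; 93/64; 187/128 | 375/256; 47/32; 3/2; 2 } gives 749/512
val(bbrrbbbrbbrr) = { 0; 1; 5/4; 11/8; 23/16; 93/64; 187/128 | 749/512; 375/256; 47/32; 3/2; 2 } gives 1497/1024
val(bbrrbbbrbbrrb) = { 0; 1; 5/4; 11/8; 23/16; 93/64; 187/128; 1497/1024 | 749/512; 375/256; 47/32; 3/2; 2 } gives 2995/2048
val(bbrrbbbrbbrrbb) = { 0; 1; 5/4; 11/8; 23/16; 93/64; 187/128; 1497/1024; 2995/2048 | 749/512; 375/256; 47/32; 3/2; 2 } gives 5991/4096
val(bbrrbbbrbbrrbbb) = { 0; 1; 5/4; 11/8; 23/16; 93/64; 187/128; 1497/1024; 2995/2048; 5991/4096 | 749/512; 375/256; 47/32; 3/2; 2 } gives 11983/8192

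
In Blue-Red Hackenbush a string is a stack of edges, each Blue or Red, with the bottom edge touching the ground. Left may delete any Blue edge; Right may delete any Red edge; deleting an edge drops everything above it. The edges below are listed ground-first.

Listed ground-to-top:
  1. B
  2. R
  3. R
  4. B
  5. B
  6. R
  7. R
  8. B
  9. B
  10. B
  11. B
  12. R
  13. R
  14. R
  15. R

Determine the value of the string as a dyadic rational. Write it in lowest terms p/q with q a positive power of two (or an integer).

6625/16384

Recurse on prefixes of the 15-edge string B R R B B R R B B B B R R R R:
1 of 15 · B · max L 0 · min R +∞ -> 1
2 of 15 · BR · max L 0 · min R 1 -> 1/2
3 of 15 · BRR · max L 0 · min R 1/2 -> 1/4
4 of 15 · BRRB · max L 1/4 · min R 1/2 -> 3/8
5 of 15 · BRRBB · max L 3/8 · min R 1/2 -> 7/16
6 of 15 · BRRBBR · max L 3/8 · min R 7/16 -> 13/32
7 of 15 · BRRBBRR · max L 3/8 · min R 13/32 -> 25/64
8 of 15 · BRRBBRRB · max L 25/64 · min R 13/32 -> 51/128
9 of 15 · BRRBBRRBB · max L 51/128 · min R 13/32 -> 103/256
10 of 15 · BRRBBRRBBB · max L 103/256 · min R 13/32 -> 207/512
11 of 15 · BRRBBRRBBBB · max L 207/512 · min R 13/32 -> 415/1024
12 of 15 · BRRBBRRBBBBR · max L 207/512 · min R 415/1024 -> 829/2048
13 of 15 · BRRBBRRBBBBRR · max L 207/512 · min R 829/2048 -> 1657/4096
14 of 15 · BRRBBRRBBBBRRR · max L 207/512 · min R 1657/4096 -> 3313/8192
15 of 15 · BRRBBRRBBBBRRRR · max L 207/512 · min R 3313/8192 -> 6625/16384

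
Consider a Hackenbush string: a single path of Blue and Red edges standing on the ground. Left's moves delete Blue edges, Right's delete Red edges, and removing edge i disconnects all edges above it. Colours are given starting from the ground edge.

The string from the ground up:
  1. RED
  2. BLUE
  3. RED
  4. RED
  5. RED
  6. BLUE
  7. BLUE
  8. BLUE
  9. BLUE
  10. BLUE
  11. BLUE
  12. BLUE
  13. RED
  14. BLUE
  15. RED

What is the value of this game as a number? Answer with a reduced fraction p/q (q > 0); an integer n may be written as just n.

-14347/16384

Prefix values for RED BLUE RED RED RED BLUE BLUE BLUE BLUE BLUE BLUE BLUE RED BLUE RED via {L|R} + simplicity:
1 of 15 · R · max L −∞ · min R 0 → -1
2 of 15 · RB · max L -1 · min R 0 → -1/2
3 of 15 · RBR · max L -1 · min R -1/2 → -3/4
4 of 15 · RBRR · max L -1 · min R -3/4 → -7/8
5 of 15 · RBRRR · max L -1 · min R -7/8 → -15/16
6 of 15 · RBRRRB · max L -15/16 · min R -7/8 → -29/32
7 of 15 · RBRRRBB · max L -29/32 · min R -7/8 → -57/64
8 of 15 · RBRRRBBB · max L -57/64 · min R -7/8 → -113/128
9 of 15 · RBRRRBBBB · max L -113/128 · min R -7/8 → -225/256
10 of 15 · RBRRRBBBBB · max L -225/256 · min R -7/8 → -449/512
11 of 15 · RBRRRBBBBBB · max L -449/512 · min R -7/8 → -897/1024
12 of 15 · RBRRRBBBBBBB · max L -897/1024 · min R -7/8 → -1793/2048
13 of 15 · RBRRRBBBBBBBR · max L -897/1024 · min R -1793/2048 → -3587/4096
14 of 15 · RBRRRBBBBBBBRB · max L -3587/4096 · min R -1793/2048 → -7173/8192
15 of 15 · RBRRRBBBBBBBRBR · max L -3587/4096 · min R -7173/8192 → -14347/16384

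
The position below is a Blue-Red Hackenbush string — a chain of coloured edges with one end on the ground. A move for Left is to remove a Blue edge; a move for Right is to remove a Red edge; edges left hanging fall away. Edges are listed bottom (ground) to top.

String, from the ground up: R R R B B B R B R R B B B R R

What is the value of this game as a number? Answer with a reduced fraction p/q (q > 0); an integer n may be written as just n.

-8903/4096

G(R) = { ∅ | 0 } — -1
G(RR) = { ∅ | -1; 0 } — -2
G(RRR) = { ∅ | -2; -1; 0 } — -3
G(RRRB) = { -3 | -2; -1; 0 } — -5/2
G(RRRBB) = { -3; -5/2 | -2; -1; 0 } — -9/4
G(RRRBBB) = { -3; -5/2; -9/4 | -2; -1; 0 } — -17/8
G(RRRBBBR) = { -3; -5/2; -9/4 | -17/8; -2; -1; 0 } — -35/16
G(RRRBBBRB) = { -3; -5/2; -9/4; -35/16 | -17/8; -2; -1; 0 } — -69/32
G(RRRBBBRBR) = { -3; -5/2; -9/4; -35/16 | -69/32; -17/8; -2; -1; 0 } — -139/64
G(RRRBBBRBRR) = { -3; -5/2; -9/4; -35/16 | -139/64; -69/32; -17/8; -2; -1; 0 } — -279/128
G(RRRBBBRBRRB) = { -3; -5/2; -9/4; -35/16; -279/128 | -139/64; -69/32; -17/8; -2; -1; 0 } — -557/256
G(RRRBBBRBRRBB) = { -3; -5/2; -9/4; -35/16; -279/128; -557/256 | -139/64; -69/32; -17/8; -2; -1; 0 } — -1113/512
G(RRRBBBRBRRBBB) = { -3; -5/2; -9/4; -35/16; -279/128; -557/256; -1113/512 | -139/64; -69/32; -17/8; -2; -1; 0 } — -2225/1024
G(RRRBBBRBRRBBBR) = { -3; -5/2; -9/4; -35/16; -279/128; -557/256; -1113/512 | -2225/1024; -139/64; -69/32; -17/8; -2; -1; 0 } — -4451/2048
G(RRRBBBRBRRBBBRR) = { -3; -5/2; -9/4; -35/16; -279/128; -557/256; -1113/512 | -4451/2048; -2225/1024; -139/64; -69/32; -17/8; -2; -1; 0 } — -8903/4096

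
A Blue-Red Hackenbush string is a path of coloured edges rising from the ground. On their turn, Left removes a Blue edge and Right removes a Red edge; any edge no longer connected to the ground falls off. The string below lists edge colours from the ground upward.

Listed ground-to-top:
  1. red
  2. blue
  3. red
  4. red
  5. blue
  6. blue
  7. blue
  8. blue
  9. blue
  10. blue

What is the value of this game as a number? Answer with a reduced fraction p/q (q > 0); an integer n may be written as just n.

-385/512

Prefix values for red blue red red blue blue blue blue blue blue via {L|R} + simplicity:
step 1: add red to get r; options L={ · } R={ 0 } → -1
step 2: add blue to get rb; options L={ -1 } R={ 0 } → -1/2
step 3: add red to get rbr; options L={ -1 } R={ -1/2; 0 } → -3/4
step 4: add red to get rbrr; options L={ -1 } R={ -3/4; -1/2; 0 } → -7/8
step 5: add blue to get rbrrb; options L={ -1; -7/8 } R={ -3/4; -1/2; 0 } → -13/16
step 6: add blue to get rbrrbb; options L={ -1; -7/8; -13/16 } R={ -3/4; -1/2; 0 } → -25/32
step 7: add blue to get rbrrbbb; options L={ -1; -7/8; -13/16; -25/32 } R={ -3/4; -1/2; 0 } → -49/64
step 8: add blue to get rbrrbbbb; options L={ -1; -7/8; -13/16; -25/32; -49/64 } R={ -3/4; -1/2; 0 } → -97/128
step 9: add blue to get rbrrbbbbb; options L={ -1; -7/8; -13/16; -25/32; -49/64; -97/128 } R={ -3/4; -1/2; 0 } → -193/256
step 10: add blue to get rbrrbbbbbb; options L={ -1; -7/8; -13/16; -25/32; -49/64; -97/128; -193/256 } R={ -3/4; -1/2; 0 } → -385/512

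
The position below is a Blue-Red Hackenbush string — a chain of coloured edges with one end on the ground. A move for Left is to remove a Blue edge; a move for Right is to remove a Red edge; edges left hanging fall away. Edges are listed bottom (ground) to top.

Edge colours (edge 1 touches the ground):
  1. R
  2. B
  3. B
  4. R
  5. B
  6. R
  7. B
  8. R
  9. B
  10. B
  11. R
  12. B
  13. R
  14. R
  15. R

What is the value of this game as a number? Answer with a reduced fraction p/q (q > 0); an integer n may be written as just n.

Recurse on prefixes of the 15-edge string R B B R B R B R B B R B R R R:
value_1 [R]  L=[]  R=[0]  => -1
value_2 [RB]  L=[-1]  R=[0]  => -1/2
value_3 [RBB]  L=[-1, -1/2]  R=[0]  => -1/4
value_4 [RBBR]  L=[-1, -1/2]  R=[-1/4, 0]  => -3/8
value_5 [RBBRB]  L=[-1, -1/2, -3/8]  R=[-1/4, 0]  => -5/16
value_6 [RBBRBR]  L=[-1, -1/2, -3/8]  R=[-5/16, -1/4, 0]  => -11/32
value_7 [RBBRBRB]  L=[-1, -1/2, -3/8, -11/32]  R=[-5/16, -1/4, 0]  => -21/64
value_8 [RBBRBRBR]  L=[-1, -1/2, -3/8, -11/32]  R=[-21/64, -5/16, -1/4, 0]  => -43/128
value_9 [RBBRBRBRB]  L=[-1, -1/2, -3/8, -11/32, -43/128]  R=[-21/64, -5/16, -1/4, 0]  => -85/256
value_10 [RBBRBRBRBB]  L=[-1, -1/2, -3/8, -11/32, -43/128, -85/256]  R=[-21/64, -5/16, -1/4, 0]  => -169/512
value_11 [RBBRBRBRBBR]  L=[-1, -1/2, -3/8, -11/32, -43/128, -85/256]  R=[-169/512, -21/64, -5/16, -1/4, 0]  => -339/1024
value_12 [RBBRBRBRBBRB]  L=[-1, -1/2, -3/8, -11/32, -43/128, -85/256, -339/1024]  R=[-169/512, -21/64, -5/16, -1/4, 0]  => -677/2048
value_13 [RBBRBRBRBBRBR]  L=[-1, -1/2, -3/8, -11/32, -43/128, -85/256, -339/1024]  R=[-677/2048, -169/512, -21/64, -5/16, -1/4, 0]  => -1355/4096
value_14 [RBBRBRBRBBRBRR]  L=[-1, -1/2, -3/8, -11/32, -43/128, -85/256, -339/1024]  R=[-1355/4096, -677/2048, -169/512, -21/64, -5/16, -1/4, 0]  => -2711/8192
value_15 [RBBRBRBRBBRBRRR]  L=[-1, -1/2, -3/8, -11/32, -43/128, -85/256, -339/1024]  R=[-2711/8192, -1355/4096, -677/2048, -169/512, -21/64, -5/16, -1/4, 0]  => -5423/16384

-5423/16384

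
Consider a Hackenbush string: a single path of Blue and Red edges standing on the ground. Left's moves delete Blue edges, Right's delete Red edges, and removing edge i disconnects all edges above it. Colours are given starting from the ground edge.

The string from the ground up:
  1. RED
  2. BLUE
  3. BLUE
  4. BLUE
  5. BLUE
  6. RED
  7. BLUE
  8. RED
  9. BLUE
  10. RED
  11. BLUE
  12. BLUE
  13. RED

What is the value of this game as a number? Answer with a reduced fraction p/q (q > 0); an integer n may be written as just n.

Recurse on prefixes of the 13-edge string RED BLUE BLUE BLUE BLUE RED BLUE RED BLUE RED BLUE BLUE RED:
edge 1 of 13 (RED): { (no moves) | 0 } → -1
edge 2 of 13 (BLUE): { -1 | 0 } → -1/2
edge 3 of 13 (BLUE): { -1, -1/2 | 0 } → -1/4
edge 4 of 13 (BLUE): { -1, -1/2, -1/4 | 0 } → -1/8
edge 5 of 13 (BLUE): { -1, -1/2, -1/4, -1/8 | 0 } → -1/16
edge 6 of 13 (RED): { -1, -1/2, -1/4, -1/8 | -1/16, 0 } → -3/32
edge 7 of 13 (BLUE): { -1, -1/2, -1/4, -1/8, -3/32 | -1/16, 0 } → -5/64
edge 8 of 13 (RED): { -1, -1/2, -1/4, -1/8, -3/32 | -5/64, -1/16, 0 } → -11/128
edge 9 of 13 (BLUE): { -1, -1/2, -1/4, -1/8, -3/32, -11/128 | -5/64, -1/16, 0 } → -21/256
edge 10 of 13 (RED): { -1, -1/2, -1/4, -1/8, -3/32, -11/128 | -21/256, -5/64, -1/16, 0 } → -43/512
edge 11 of 13 (BLUE): { -1, -1/2, -1/4, -1/8, -3/32, -11/128, -43/512 | -21/256, -5/64, -1/16, 0 } → -85/1024
edge 12 of 13 (BLUE): { -1, -1/2, -1/4, -1/8, -3/32, -11/128, -43/512, -85/1024 | -21/256, -5/64, -1/16, 0 } → -169/2048
edge 13 of 13 (RED): { -1, -1/2, -1/4, -1/8, -3/32, -11/128, -43/512, -85/1024 | -169/2048, -21/256, -5/64, -1/16, 0 } → -339/4096

-339/4096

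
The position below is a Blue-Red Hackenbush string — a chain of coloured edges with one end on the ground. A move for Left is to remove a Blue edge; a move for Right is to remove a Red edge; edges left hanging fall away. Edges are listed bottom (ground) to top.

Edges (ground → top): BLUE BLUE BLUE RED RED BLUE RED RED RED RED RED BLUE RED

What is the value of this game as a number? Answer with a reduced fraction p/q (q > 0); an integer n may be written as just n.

B: Left { 0 }, Right {  } -> simplest 1
BB: Left { 0,1 }, Right {  } -> simplest 2
BBB: Left { 0,1,2 }, Right {  } -> simplest 3
BBBR: Left { 0,1,2 }, Right { 3 } -> simplest 5/2
BBBRR: Left { 0,1,2 }, Right { 5/2,3 } -> simplest 9/4
BBBRRB: Left { 0,1,2,9/4 }, Right { 5/2,3 } -> simplest 19/8
BBBRRBR: Left { 0,1,2,9/4 }, Right { 19/8,5/2,3 } -> simplest 37/16
BBBRRBRR: Left { 0,1,2,9/4 }, Right { 37/16,19/8,5/2,3 } -> simplest 73/32
BBBRRBRRR: Left { 0,1,2,9/4 }, Right { 73/32,37/16,19/8,5/2,3 } -> simplest 145/64
BBBRRBRRRR: Left { 0,1,2,9/4 }, Right { 145/64,73/32,37/16,19/8,5/2,3 } -> simplest 289/128
BBBRRBRRRRR: Left { 0,1,2,9/4 }, Right { 289/128,145/64,73/32,37/16,19/8,5/2,3 } -> simplest 577/256
BBBRRBRRRRRB: Left { 0,1,2,9/4,577/256 }, Right { 289/128,145/64,73/32,37/16,19/8,5/2,3 } -> simplest 1155/512
BBBRRBRRRRRBR: Left { 0,1,2,9/4,577/256 }, Right { 1155/512,289/128,145/64,73/32,37/16,19/8,5/2,3 } -> simplest 2309/1024

2309/1024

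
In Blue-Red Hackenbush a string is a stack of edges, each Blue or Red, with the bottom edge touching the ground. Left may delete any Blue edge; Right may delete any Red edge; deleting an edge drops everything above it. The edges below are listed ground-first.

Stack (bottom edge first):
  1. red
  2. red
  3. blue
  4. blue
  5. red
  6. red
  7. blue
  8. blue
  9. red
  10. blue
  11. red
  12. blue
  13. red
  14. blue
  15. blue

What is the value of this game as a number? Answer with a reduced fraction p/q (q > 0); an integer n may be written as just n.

Build value(s[:k]) for k = 1..15, string s = red red blue blue red red blue blue red blue red blue red blue blue.
1 of 15 · r · max L −∞ · min R 0 → -1
2 of 15 · rr · max L −∞ · min R -1 → -2
3 of 15 · rrb · max L -2 · min R -1 → -3/2
4 of 15 · rrbb · max L -3/2 · min R -1 → -5/4
5 of 15 · rrbbr · max L -3/2 · min R -5/4 → -11/8
6 of 15 · rrbbrr · max L -3/2 · min R -11/8 → -23/16
7 of 15 · rrbbrrb · max L -23/16 · min R -11/8 → -45/32
8 of 15 · rrbbrrbb · max L -45/32 · min R -11/8 → -89/64
9 of 15 · rrbbrrbbr · max L -45/32 · min R -89/64 → -179/128
10 of 15 · rrbbrrbbrb · max L -179/128 · min R -89/64 → -357/256
11 of 15 · rrbbrrbbrbr · max L -179/128 · min R -357/256 → -715/512
12 of 15 · rrbbrrbbrbrb · max L -715/512 · min R -357/256 → -1429/1024
13 of 15 · rrbbrrbbrbrbr · max L -715/512 · min R -1429/1024 → -2859/2048
14 of 15 · rrbbrrbbrbrbrb · max L -2859/2048 · min R -1429/1024 → -5717/4096
15 of 15 · rrbbrrbbrbrbrbb · max L -5717/4096 · min R -1429/1024 → -11433/8192

-11433/8192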